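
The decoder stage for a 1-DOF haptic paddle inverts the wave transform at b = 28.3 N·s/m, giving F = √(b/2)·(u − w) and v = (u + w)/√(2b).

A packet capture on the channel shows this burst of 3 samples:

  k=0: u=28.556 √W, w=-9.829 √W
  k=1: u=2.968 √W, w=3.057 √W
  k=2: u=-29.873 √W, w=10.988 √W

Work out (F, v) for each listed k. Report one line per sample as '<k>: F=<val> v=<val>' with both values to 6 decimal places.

k=0: u−w=38.385000, u+w=18.727000; √(b/2)=3.761649, √(2b)=7.523297; F=3.761649×38.385=144.390881, v=18.727000/7.523297=2.489201
k=1: u−w=-0.089000, u+w=6.025000; √(b/2)=3.761649, √(2b)=7.523297; F=3.761649×(-0.089)=-0.334787, v=6.025000/7.523297=0.800846
k=2: u−w=-40.861000, u+w=-18.885000; √(b/2)=3.761649, √(2b)=7.523297; F=3.761649×(-40.861)=-153.704722, v=-18.885000/7.523297=-2.510203

0: F=144.390881 v=2.489201
1: F=-0.334787 v=0.800846
2: F=-153.704722 v=-2.510203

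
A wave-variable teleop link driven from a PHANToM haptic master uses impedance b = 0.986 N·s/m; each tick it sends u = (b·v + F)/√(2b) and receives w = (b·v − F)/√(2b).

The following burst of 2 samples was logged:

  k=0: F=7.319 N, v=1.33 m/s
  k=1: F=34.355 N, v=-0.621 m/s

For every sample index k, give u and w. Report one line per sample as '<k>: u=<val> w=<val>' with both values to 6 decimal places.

k=0: b·v=0.986×1.33=1.311380; √(2b)=1.404279; u=(1.311380+7.319)/1.404279=6.145772, w=(1.311380−7.319)/1.404279=-4.278081
k=1: b·v=0.986×(-0.621)=-0.612306; √(2b)=1.404279; u=(-0.612306+34.355)/1.404279=24.028480, w=(-0.612306−34.355)/1.404279=-24.900537

0: u=6.145772 w=-4.278081
1: u=24.028480 w=-24.900537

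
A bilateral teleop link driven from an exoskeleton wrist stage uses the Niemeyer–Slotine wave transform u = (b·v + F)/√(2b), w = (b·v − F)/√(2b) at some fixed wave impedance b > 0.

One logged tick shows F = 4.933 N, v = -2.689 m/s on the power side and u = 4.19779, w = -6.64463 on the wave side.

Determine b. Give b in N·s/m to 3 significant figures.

b = 0.414 N·s/m

u + w = -2.4468;  u + w = √(2b)·v, so √(2b) = -2.4468/(-2.689) = 0.9099.
b = (√(2b))²/2 = 0.8280/2 = 0.4140.
(Check via u − w = 2F/√(2b): u − w = 10.8424, 2F/√(2b) = 10.8424.)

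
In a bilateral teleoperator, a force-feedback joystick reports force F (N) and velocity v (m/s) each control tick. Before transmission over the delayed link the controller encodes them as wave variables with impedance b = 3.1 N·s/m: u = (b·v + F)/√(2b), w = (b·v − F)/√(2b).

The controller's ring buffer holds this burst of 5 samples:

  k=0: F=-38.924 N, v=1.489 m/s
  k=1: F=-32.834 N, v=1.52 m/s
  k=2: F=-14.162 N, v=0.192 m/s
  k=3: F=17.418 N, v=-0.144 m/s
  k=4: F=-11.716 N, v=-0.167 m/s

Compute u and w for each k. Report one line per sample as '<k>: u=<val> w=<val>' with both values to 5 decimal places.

k=0: b·v=3.1×1.489=4.61590; √(2b)=2.48998; u=(4.61590+(-38.924))/2.48998=-13.77846, w=(4.61590−(-38.924))/2.48998=17.48604
k=1: b·v=3.1×1.52=4.71200; √(2b)=2.48998; u=(4.71200+(-32.834))/2.48998=-11.29407, w=(4.71200−(-32.834))/2.48998=15.07884
k=2: b·v=3.1×0.192=0.59520; √(2b)=2.48998; u=(0.59520+(-14.162))/2.48998=-5.44856, w=(0.59520−(-14.162))/2.48998=5.92663
k=3: b·v=3.1×(-0.144)=-0.44640; √(2b)=2.48998; u=(-0.44640+17.418)/2.48998=6.81596, w=(-0.44640−17.418)/2.48998=-7.17452
k=4: b·v=3.1×(-0.167)=-0.51770; √(2b)=2.48998; u=(-0.51770+(-11.716))/2.48998=-4.91317, w=(-0.51770−(-11.716))/2.48998=4.49735

0: u=-13.77846 w=17.48604
1: u=-11.29407 w=15.07884
2: u=-5.44856 w=5.92663
3: u=6.81596 w=-7.17452
4: u=-4.91317 w=4.49735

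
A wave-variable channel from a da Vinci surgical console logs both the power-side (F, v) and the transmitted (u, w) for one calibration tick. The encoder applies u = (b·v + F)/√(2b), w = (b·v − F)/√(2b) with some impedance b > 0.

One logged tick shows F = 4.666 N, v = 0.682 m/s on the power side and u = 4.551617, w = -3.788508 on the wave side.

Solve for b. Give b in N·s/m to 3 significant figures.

b = 0.626 N·s/m

u + w = 0.763109;  u + w = √(2b)·v, so √(2b) = 0.763109/0.682 = 1.118928.
b = (√(2b))²/2 = 1.252000/2 = 0.626000.
(Check via u − w = 2F/√(2b): u − w = 8.340125, 2F/√(2b) = 8.340124.)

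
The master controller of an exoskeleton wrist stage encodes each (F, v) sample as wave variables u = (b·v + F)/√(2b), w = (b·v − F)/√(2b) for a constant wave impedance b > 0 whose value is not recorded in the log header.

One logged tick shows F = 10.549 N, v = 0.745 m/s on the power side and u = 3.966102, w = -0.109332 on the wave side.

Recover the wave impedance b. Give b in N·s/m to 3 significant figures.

u + w = 3.856770;  u + w = √(2b)·v, so √(2b) = 3.856770/0.745 = 5.176872.
b = (√(2b))²/2 = 26.800009/2 = 13.400004.
(Check via u − w = 2F/√(2b): u − w = 4.075434, 2F/√(2b) = 4.075434.)

b = 13.4 N·s/m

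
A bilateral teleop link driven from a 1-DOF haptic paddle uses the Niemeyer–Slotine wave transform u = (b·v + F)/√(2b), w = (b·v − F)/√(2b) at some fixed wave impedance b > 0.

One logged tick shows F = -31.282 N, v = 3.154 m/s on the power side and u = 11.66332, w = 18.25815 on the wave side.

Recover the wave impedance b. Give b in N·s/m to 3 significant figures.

u + w = 29.9215;  u + w = √(2b)·v, so √(2b) = 29.9215/3.154 = 9.4868.
b = (√(2b))²/2 = 90.0000/2 = 45.0000.
(Check via u − w = 2F/√(2b): u − w = -6.5948, 2F/√(2b) = -6.5948.)

b = 45 N·s/m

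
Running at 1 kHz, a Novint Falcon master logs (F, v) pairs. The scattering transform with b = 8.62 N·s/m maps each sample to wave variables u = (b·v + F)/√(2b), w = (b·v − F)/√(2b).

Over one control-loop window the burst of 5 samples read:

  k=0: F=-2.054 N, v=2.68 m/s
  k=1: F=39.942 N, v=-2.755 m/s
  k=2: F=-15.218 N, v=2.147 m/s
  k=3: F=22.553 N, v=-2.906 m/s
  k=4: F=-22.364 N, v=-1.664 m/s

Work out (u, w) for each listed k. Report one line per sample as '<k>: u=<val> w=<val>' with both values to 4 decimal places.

0: u=5.0691 w=6.0585
1: u=3.9002 w=-15.3392
2: u=0.7922 w=8.1224
3: u=-0.6013 w=-11.4647
4: u=-8.8407 w=1.9316

k=0: b·v=8.62×2.68=23.1016; √(2b)=4.1521; u=(23.1016+(-2.054))/4.1521=5.0691, w=(23.1016−(-2.054))/4.1521=6.0585
k=1: b·v=8.62×(-2.755)=-23.7481; √(2b)=4.1521; u=(-23.7481+39.942)/4.1521=3.9002, w=(-23.7481−39.942)/4.1521=-15.3392
k=2: b·v=8.62×2.147=18.5071; √(2b)=4.1521; u=(18.5071+(-15.218))/4.1521=0.7922, w=(18.5071−(-15.218))/4.1521=8.1224
k=3: b·v=8.62×(-2.906)=-25.0497; √(2b)=4.1521; u=(-25.0497+22.553)/4.1521=-0.6013, w=(-25.0497−22.553)/4.1521=-11.4647
k=4: b·v=8.62×(-1.664)=-14.3437; √(2b)=4.1521; u=(-14.3437+(-22.364))/4.1521=-8.8407, w=(-14.3437−(-22.364))/4.1521=1.9316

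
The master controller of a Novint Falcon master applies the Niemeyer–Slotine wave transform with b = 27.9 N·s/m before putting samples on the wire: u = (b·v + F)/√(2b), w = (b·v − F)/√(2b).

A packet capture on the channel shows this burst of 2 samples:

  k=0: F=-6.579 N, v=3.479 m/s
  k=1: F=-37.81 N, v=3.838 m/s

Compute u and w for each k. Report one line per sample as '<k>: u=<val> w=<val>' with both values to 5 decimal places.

0: u=12.11323 w=13.87469
1: u=9.27319 w=19.39643

k=0: b·v=27.9×3.479=97.06410; √(2b)=7.46994; u=(97.06410+(-6.579))/7.46994=12.11323, w=(97.06410−(-6.579))/7.46994=13.87469
k=1: b·v=27.9×3.838=107.08020; √(2b)=7.46994; u=(107.08020+(-37.81))/7.46994=9.27319, w=(107.08020−(-37.81))/7.46994=19.39643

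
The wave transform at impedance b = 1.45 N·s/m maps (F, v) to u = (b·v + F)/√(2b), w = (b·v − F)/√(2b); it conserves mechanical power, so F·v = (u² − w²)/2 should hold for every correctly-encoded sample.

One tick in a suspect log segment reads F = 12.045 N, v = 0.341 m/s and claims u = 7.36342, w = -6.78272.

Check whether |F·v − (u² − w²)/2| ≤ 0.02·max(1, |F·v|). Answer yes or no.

F·v = 12.045×0.341 = 4.10735 W.
(u² − w²)/2 = (54.21995 − 46.00529)/2 = 4.10733 W.
|Δ| = 0.00001;  2% of max(1, |F·v|) = 0.08215.

yes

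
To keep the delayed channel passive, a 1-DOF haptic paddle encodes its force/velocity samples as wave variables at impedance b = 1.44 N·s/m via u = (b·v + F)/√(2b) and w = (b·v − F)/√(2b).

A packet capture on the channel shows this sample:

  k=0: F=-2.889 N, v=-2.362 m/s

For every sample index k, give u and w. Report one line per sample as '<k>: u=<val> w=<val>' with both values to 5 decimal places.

0: u=-3.70658 w=-0.30186

k=0: b·v=1.44×(-2.362)=-3.40128; √(2b)=1.69706; u=(-3.40128+(-2.889))/1.69706=-3.70658, w=(-3.40128−(-2.889))/1.69706=-0.30186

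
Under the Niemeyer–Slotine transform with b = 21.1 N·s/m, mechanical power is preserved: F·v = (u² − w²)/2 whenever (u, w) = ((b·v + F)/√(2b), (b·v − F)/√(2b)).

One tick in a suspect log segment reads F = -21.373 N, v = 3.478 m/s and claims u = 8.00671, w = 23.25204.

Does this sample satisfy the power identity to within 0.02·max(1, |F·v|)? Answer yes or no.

F·v = (-21.373)×3.478 = -74.3353 W.
(u² − w²)/2 = (64.1074 − 540.6574)/2 = -238.2750 W.
|Δ| = 163.9397;  2% of max(1, |F·v|) = 1.4867.

no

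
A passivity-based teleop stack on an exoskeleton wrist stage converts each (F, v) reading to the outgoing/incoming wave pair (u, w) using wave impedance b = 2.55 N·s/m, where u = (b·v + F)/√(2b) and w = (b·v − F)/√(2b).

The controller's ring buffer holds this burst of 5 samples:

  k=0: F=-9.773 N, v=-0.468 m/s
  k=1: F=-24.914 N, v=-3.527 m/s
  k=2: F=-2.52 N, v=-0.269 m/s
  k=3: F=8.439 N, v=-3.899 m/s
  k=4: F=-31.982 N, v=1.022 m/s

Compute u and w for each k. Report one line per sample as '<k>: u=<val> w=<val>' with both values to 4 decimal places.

k=0: b·v=2.55×(-0.468)=-1.1934; √(2b)=2.2583; u=(-1.1934+(-9.773))/2.2583=-4.8560, w=(-1.1934−(-9.773))/2.2583=3.7991
k=1: b·v=2.55×(-3.527)=-8.9939; √(2b)=2.2583; u=(-8.9939+(-24.914))/2.2583=-15.0146, w=(-8.9939−(-24.914))/2.2583=7.0496
k=2: b·v=2.55×(-0.269)=-0.6859; √(2b)=2.2583; u=(-0.6859+(-2.52))/2.2583=-1.4196, w=(-0.6859−(-2.52))/2.2583=0.8121
k=3: b·v=2.55×(-3.899)=-9.9424; √(2b)=2.2583; u=(-9.9424+8.439)/2.2583=-0.6657, w=(-9.9424−8.439)/2.2583=-8.1394
k=4: b·v=2.55×1.022=2.6061; √(2b)=2.2583; u=(2.6061+(-31.982))/2.2583=-13.0079, w=(2.6061−(-31.982))/2.2583=15.3159

0: u=-4.8560 w=3.7991
1: u=-15.0146 w=7.0496
2: u=-1.4196 w=0.8121
3: u=-0.6657 w=-8.1394
4: u=-13.0079 w=15.3159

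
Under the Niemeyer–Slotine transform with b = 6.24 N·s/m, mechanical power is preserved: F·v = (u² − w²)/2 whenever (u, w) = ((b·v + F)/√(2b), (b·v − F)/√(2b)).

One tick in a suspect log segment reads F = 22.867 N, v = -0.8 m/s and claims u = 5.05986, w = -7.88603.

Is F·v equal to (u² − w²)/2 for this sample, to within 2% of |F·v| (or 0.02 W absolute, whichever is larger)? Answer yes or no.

yes

F·v = 22.867×(-0.8) = -18.2936 W.
(u² − w²)/2 = (25.6022 − 62.1895)/2 = -18.2936 W.
|Δ| = 0.0000;  2% of max(1, |F·v|) = 0.3659.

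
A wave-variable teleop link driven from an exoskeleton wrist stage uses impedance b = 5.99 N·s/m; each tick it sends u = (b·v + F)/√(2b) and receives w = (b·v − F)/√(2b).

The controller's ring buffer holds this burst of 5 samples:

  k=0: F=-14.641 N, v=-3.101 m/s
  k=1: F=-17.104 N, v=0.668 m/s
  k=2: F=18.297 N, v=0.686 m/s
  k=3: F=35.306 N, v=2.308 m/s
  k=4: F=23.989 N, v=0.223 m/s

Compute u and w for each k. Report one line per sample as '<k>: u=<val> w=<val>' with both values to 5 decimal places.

0: u=-9.59663 w=-1.13659
1: u=-3.78557 w=6.09766
2: u=6.47349 w=-4.09910
3: u=14.19471 w=-6.20623
4: u=7.31673 w=-6.54488

k=0: b·v=5.99×(-3.101)=-18.57499; √(2b)=3.46121; u=(-18.57499+(-14.641))/3.46121=-9.59663, w=(-18.57499−(-14.641))/3.46121=-1.13659
k=1: b·v=5.99×0.668=4.00132; √(2b)=3.46121; u=(4.00132+(-17.104))/3.46121=-3.78557, w=(4.00132−(-17.104))/3.46121=6.09766
k=2: b·v=5.99×0.686=4.10914; √(2b)=3.46121; u=(4.10914+18.297)/3.46121=6.47349, w=(4.10914−18.297)/3.46121=-4.09910
k=3: b·v=5.99×2.308=13.82492; √(2b)=3.46121; u=(13.82492+35.306)/3.46121=14.19471, w=(13.82492−35.306)/3.46121=-6.20623
k=4: b·v=5.99×0.223=1.33577; √(2b)=3.46121; u=(1.33577+23.989)/3.46121=7.31673, w=(1.33577−23.989)/3.46121=-6.54488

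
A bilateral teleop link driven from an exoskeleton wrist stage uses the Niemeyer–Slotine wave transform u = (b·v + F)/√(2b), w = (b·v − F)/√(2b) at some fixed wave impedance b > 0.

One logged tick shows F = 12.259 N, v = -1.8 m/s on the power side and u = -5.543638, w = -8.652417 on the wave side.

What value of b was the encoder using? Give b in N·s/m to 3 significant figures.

u + w = -14.196055;  u + w = √(2b)·v, so √(2b) = -14.196055/(-1.8) = 7.886697.
b = (√(2b))²/2 = 62.199993/2 = 31.099997.
(Check via u − w = 2F/√(2b): u − w = 3.108779, 2F/√(2b) = 3.108779.)

b = 31.1 N·s/m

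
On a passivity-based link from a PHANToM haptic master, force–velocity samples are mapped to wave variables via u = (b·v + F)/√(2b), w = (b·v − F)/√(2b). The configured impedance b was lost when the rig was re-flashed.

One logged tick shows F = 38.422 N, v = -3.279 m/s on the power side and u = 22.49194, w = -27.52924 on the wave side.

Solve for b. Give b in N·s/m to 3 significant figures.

u + w = -5.0373;  u + w = √(2b)·v, so √(2b) = -5.0373/(-3.279) = 1.5362.
b = (√(2b))²/2 = 2.3600/2 = 1.1800.
(Check via u − w = 2F/√(2b): u − w = 50.0212, 2F/√(2b) = 50.0211.)

b = 1.18 N·s/m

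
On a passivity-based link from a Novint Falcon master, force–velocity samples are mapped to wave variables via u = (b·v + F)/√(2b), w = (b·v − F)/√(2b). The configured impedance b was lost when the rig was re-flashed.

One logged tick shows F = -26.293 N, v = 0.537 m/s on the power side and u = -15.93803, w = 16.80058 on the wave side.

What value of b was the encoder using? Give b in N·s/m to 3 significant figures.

b = 1.29 N·s/m

u + w = 0.86255;  u + w = √(2b)·v, so √(2b) = 0.86255/0.537 = 1.60624.
b = (√(2b))²/2 = 2.58000/2 = 1.29000.
(Check via u − w = 2F/√(2b): u − w = -32.73861, 2F/√(2b) = -32.73860.)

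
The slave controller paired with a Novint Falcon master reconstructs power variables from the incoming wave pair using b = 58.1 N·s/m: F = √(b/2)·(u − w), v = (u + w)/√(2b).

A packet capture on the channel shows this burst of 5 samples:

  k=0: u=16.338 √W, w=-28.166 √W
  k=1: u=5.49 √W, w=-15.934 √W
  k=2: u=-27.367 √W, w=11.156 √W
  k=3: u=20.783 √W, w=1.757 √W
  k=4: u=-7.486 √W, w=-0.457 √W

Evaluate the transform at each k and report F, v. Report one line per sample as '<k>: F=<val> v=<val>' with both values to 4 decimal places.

0: F=239.8679 v=-1.0973
1: F=115.4712 v=-0.9689
2: F=-207.6315 v=-1.5039
3: F=102.5464 v=2.0910
4: F=-37.8849 v=-0.7369

k=0: u−w=44.5040, u+w=-11.8280; √(b/2)=5.3898, √(2b)=10.7796; F=5.3898×44.504=239.8679, v=-11.8280/10.7796=-1.0973
k=1: u−w=21.4240, u+w=-10.4440; √(b/2)=5.3898, √(2b)=10.7796; F=5.3898×21.424=115.4712, v=-10.4440/10.7796=-0.9689
k=2: u−w=-38.5230, u+w=-16.2110; √(b/2)=5.3898, √(2b)=10.7796; F=5.3898×(-38.523)=-207.6315, v=-16.2110/10.7796=-1.5039
k=3: u−w=19.0260, u+w=22.5400; √(b/2)=5.3898, √(2b)=10.7796; F=5.3898×19.026=102.5464, v=22.5400/10.7796=2.0910
k=4: u−w=-7.0290, u+w=-7.9430; √(b/2)=5.3898, √(2b)=10.7796; F=5.3898×(-7.029)=-37.8849, v=-7.9430/10.7796=-0.7369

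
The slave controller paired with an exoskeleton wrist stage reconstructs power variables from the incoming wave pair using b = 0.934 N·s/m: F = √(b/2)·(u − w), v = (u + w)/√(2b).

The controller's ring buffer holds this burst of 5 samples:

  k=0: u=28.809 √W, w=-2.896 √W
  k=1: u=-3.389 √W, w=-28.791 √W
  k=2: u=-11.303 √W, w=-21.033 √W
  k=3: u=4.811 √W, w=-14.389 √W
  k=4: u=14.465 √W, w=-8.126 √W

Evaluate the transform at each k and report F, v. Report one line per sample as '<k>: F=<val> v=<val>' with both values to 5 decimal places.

0: F=21.66637 v=18.95960
1: F=17.35907 v=-23.54494
2: F=6.64923 v=-23.65908
3: F=13.12078 v=-7.00788
4: F=15.43810 v=4.63802

k=0: u−w=31.70500, u+w=25.91300; √(b/2)=0.68337, √(2b)=1.36675; F=0.68337×31.705=21.66637, v=25.91300/1.36675=18.95960
k=1: u−w=25.40200, u+w=-32.18000; √(b/2)=0.68337, √(2b)=1.36675; F=0.68337×25.402=17.35907, v=-32.18000/1.36675=-23.54494
k=2: u−w=9.73000, u+w=-32.33600; √(b/2)=0.68337, √(2b)=1.36675; F=0.68337×9.73=6.64923, v=-32.33600/1.36675=-23.65908
k=3: u−w=19.20000, u+w=-9.57800; √(b/2)=0.68337, √(2b)=1.36675; F=0.68337×19.2=13.12078, v=-9.57800/1.36675=-7.00788
k=4: u−w=22.59100, u+w=6.33900; √(b/2)=0.68337, √(2b)=1.36675; F=0.68337×22.591=15.43810, v=6.33900/1.36675=4.63802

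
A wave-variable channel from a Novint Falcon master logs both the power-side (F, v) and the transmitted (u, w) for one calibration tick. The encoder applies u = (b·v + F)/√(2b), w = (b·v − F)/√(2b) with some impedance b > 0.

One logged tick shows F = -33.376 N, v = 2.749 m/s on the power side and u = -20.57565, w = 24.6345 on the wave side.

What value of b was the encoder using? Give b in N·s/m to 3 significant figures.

u + w = 4.05885;  u + w = √(2b)·v, so √(2b) = 4.05885/2.749 = 1.47648.
b = (√(2b))²/2 = 2.18000/2 = 1.09000.
(Check via u − w = 2F/√(2b): u − w = -45.21015, 2F/√(2b) = -45.21016.)

b = 1.09 N·s/m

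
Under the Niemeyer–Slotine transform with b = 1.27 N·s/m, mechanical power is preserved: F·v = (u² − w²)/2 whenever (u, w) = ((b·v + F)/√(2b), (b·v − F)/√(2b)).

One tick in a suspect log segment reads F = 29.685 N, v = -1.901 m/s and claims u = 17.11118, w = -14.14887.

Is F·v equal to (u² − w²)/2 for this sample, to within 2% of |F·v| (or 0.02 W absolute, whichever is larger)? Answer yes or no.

F·v = 29.685×(-1.901) = -56.4312 W.
(u² − w²)/2 = (292.7925 − 200.1905)/2 = 46.3010 W.
|Δ| = 102.7322;  2% of max(1, |F·v|) = 1.1286.

no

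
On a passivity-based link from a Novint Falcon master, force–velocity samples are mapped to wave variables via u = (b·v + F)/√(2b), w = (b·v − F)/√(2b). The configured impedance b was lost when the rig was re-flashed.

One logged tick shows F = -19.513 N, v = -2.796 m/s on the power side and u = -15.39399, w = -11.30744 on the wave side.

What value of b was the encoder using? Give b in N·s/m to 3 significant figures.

b = 45.6 N·s/m

u + w = -26.70143;  u + w = √(2b)·v, so √(2b) = -26.70143/(-2.796) = 9.54987.
b = (√(2b))²/2 = 91.19997/2 = 45.59999.
(Check via u − w = 2F/√(2b): u − w = -4.08655, 2F/√(2b) = -4.08655.)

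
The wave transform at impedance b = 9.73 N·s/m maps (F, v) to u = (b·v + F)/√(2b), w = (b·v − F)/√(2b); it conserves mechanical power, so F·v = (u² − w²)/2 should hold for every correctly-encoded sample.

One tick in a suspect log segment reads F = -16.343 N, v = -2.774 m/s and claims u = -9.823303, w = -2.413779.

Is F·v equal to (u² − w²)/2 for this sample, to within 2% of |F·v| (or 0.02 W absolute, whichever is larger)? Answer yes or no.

F·v = (-16.343)×(-2.774) = 45.335482 W.
(u² − w²)/2 = (96.497282 − 5.826329)/2 = 45.335476 W.
|Δ| = 0.000006;  2% of max(1, |F·v|) = 0.906710.

yes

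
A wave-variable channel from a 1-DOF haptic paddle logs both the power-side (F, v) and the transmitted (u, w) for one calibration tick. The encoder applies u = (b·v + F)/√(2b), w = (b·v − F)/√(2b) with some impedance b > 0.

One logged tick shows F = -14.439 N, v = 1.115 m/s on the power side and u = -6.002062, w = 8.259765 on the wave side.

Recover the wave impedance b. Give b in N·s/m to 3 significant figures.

b = 2.05 N·s/m

u + w = 2.257703;  u + w = √(2b)·v, so √(2b) = 2.257703/1.115 = 2.024846.
b = (√(2b))²/2 = 4.100000/2 = 2.050000.
(Check via u − w = 2F/√(2b): u − w = -14.261827, 2F/√(2b) = -14.261827.)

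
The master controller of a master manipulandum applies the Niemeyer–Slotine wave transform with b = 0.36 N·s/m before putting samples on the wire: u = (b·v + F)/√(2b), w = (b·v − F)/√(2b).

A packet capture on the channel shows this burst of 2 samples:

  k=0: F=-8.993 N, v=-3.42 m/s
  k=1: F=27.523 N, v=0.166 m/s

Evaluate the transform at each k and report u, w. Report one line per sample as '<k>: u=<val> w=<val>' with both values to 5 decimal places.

0: u=-12.04934 w=9.14737
1: u=32.50659 w=-32.36574

k=0: b·v=0.36×(-3.42)=-1.23120; √(2b)=0.84853; u=(-1.23120+(-8.993))/0.84853=-12.04934, w=(-1.23120−(-8.993))/0.84853=9.14737
k=1: b·v=0.36×0.166=0.05976; √(2b)=0.84853; u=(0.05976+27.523)/0.84853=32.50659, w=(0.05976−27.523)/0.84853=-32.36574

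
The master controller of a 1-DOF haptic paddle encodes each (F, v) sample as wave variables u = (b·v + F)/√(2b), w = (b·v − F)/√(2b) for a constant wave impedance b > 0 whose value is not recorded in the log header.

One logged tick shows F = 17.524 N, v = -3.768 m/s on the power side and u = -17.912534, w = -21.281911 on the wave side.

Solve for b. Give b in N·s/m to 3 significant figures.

b = 54.1 N·s/m

u + w = -39.194445;  u + w = √(2b)·v, so √(2b) = -39.194445/(-3.768) = 10.401923.
b = (√(2b))²/2 = 108.199997/2 = 54.099999.
(Check via u − w = 2F/√(2b): u − w = 3.369377, 2F/√(2b) = 3.369377.)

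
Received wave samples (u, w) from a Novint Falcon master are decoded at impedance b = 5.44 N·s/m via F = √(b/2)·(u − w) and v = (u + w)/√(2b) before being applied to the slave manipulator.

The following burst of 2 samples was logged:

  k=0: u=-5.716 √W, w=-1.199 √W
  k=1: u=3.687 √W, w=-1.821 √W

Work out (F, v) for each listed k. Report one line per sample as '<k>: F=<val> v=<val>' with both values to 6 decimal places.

k=0: u−w=-4.517000, u+w=-6.915000; √(b/2)=1.649242, √(2b)=3.298485; F=1.649242×(-4.517)=-7.449627, v=-6.915000/3.298485=-2.096417
k=1: u−w=5.508000, u+w=1.866000; √(b/2)=1.649242, √(2b)=3.298485; F=1.649242×5.508=9.084026, v=1.866000/3.298485=0.565714

0: F=-7.449627 v=-2.096417
1: F=9.084026 v=0.565714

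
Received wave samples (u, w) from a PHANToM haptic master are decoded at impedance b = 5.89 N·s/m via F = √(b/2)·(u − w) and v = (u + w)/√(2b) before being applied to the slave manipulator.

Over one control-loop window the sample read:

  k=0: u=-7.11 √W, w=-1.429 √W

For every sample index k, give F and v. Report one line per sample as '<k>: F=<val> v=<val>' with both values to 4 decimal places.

k=0: u−w=-5.6810, u+w=-8.5390; √(b/2)=1.7161, √(2b)=3.4322; F=1.7161×(-5.681)=-9.7492, v=-8.5390/3.4322=-2.4879

0: F=-9.7492 v=-2.4879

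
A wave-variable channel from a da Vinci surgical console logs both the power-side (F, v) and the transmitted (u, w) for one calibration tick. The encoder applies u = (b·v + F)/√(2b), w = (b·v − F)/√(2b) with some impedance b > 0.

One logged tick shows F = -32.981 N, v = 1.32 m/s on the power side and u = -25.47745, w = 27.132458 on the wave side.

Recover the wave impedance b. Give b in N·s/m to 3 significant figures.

b = 0.786 N·s/m

u + w = 1.655008;  u + w = √(2b)·v, so √(2b) = 1.655008/1.32 = 1.253794.
b = (√(2b))²/2 = 1.571999/2 = 0.786000.
(Check via u − w = 2F/√(2b): u − w = -52.609908, 2F/√(2b) = -52.609921.)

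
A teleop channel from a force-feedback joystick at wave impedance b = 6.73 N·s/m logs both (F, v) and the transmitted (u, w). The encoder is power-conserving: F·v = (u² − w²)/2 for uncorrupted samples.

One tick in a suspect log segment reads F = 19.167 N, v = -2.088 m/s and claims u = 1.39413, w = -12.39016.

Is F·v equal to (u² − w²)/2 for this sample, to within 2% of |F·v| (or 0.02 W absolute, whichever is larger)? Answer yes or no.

no

F·v = 19.167×(-2.088) = -40.0207 W.
(u² − w²)/2 = (1.9436 − 153.5161)/2 = -75.7862 W.
|Δ| = 35.7655;  2% of max(1, |F·v|) = 0.8004.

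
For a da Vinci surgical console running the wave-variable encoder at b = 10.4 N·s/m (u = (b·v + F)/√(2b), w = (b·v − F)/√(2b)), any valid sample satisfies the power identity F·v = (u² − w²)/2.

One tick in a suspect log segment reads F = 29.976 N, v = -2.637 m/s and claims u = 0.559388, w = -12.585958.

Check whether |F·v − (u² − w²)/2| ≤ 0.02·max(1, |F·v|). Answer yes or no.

F·v = 29.976×(-2.637) = -79.046712 W.
(u² − w²)/2 = (0.312915 − 158.406339)/2 = -79.046712 W.
|Δ| = 0.000000;  2% of max(1, |F·v|) = 1.580934.

yes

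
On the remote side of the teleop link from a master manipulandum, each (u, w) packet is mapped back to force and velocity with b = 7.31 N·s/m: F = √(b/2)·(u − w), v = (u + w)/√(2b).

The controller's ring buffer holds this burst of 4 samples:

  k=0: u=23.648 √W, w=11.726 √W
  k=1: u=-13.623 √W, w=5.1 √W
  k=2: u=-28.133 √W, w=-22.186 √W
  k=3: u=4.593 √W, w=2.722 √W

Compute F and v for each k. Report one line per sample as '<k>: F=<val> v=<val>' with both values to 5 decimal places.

0: F=22.79254 v=9.25146
1: F=-35.79473 v=-2.22904
2: F=-11.36951 v=-13.16007
3: F=3.57699 v=1.91311

k=0: u−w=11.92200, u+w=35.37400; √(b/2)=1.91181, √(2b)=3.82361; F=1.91181×11.922=22.79254, v=35.37400/3.82361=9.25146
k=1: u−w=-18.72300, u+w=-8.52300; √(b/2)=1.91181, √(2b)=3.82361; F=1.91181×(-18.723)=-35.79473, v=-8.52300/3.82361=-2.22904
k=2: u−w=-5.94700, u+w=-50.31900; √(b/2)=1.91181, √(2b)=3.82361; F=1.91181×(-5.947)=-11.36951, v=-50.31900/3.82361=-13.16007
k=3: u−w=1.87100, u+w=7.31500; √(b/2)=1.91181, √(2b)=3.82361; F=1.91181×1.871=3.57699, v=7.31500/3.82361=1.91311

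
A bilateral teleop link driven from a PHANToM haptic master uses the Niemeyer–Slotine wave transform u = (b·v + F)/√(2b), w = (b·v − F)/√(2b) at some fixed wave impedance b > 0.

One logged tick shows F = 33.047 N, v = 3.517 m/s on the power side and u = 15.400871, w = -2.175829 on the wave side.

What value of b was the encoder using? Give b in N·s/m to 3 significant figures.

u + w = 13.225042;  u + w = √(2b)·v, so √(2b) = 13.225042/3.517 = 3.760319.
b = (√(2b))²/2 = 14.139999/2 = 7.070000.
(Check via u − w = 2F/√(2b): u − w = 17.576700, 2F/√(2b) = 17.576700.)

b = 7.07 N·s/m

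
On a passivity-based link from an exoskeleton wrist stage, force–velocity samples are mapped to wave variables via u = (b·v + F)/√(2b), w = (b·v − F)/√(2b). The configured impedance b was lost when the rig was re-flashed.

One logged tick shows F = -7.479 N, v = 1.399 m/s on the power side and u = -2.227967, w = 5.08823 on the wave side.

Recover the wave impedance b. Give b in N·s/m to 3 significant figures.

b = 2.09 N·s/m

u + w = 2.860263;  u + w = √(2b)·v, so √(2b) = 2.860263/1.399 = 2.044505.
b = (√(2b))²/2 = 4.180002/2 = 2.090001.
(Check via u − w = 2F/√(2b): u − w = -7.316197, 2F/√(2b) = -7.316195.)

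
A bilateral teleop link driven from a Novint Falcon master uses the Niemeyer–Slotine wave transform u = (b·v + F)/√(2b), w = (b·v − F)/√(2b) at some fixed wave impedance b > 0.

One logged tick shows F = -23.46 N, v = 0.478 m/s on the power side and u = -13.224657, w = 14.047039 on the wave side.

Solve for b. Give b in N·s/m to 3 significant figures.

b = 1.48 N·s/m

u + w = 0.822382;  u + w = √(2b)·v, so √(2b) = 0.822382/0.478 = 1.720464.
b = (√(2b))²/2 = 2.959998/2 = 1.479999.
(Check via u − w = 2F/√(2b): u − w = -27.271696, 2F/√(2b) = -27.271706.)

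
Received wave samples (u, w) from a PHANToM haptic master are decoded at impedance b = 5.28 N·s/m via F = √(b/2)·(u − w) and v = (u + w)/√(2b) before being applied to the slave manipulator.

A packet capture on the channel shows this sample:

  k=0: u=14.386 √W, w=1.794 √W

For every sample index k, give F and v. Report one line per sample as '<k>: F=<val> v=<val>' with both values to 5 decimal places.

0: F=20.45958 v=4.97905

k=0: u−w=12.59200, u+w=16.18000; √(b/2)=1.62481, √(2b)=3.24962; F=1.62481×12.592=20.45958, v=16.18000/3.24962=4.97905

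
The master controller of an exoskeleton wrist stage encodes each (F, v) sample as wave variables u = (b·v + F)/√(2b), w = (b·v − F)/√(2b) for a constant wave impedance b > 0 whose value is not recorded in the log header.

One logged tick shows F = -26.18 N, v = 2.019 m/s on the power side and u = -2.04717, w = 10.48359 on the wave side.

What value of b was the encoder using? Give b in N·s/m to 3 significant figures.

b = 8.73 N·s/m

u + w = 8.43642;  u + w = √(2b)·v, so √(2b) = 8.43642/2.019 = 4.17851.
b = (√(2b))²/2 = 17.45998/2 = 8.72999.
(Check via u − w = 2F/√(2b): u − w = -12.53076, 2F/√(2b) = -12.53077.)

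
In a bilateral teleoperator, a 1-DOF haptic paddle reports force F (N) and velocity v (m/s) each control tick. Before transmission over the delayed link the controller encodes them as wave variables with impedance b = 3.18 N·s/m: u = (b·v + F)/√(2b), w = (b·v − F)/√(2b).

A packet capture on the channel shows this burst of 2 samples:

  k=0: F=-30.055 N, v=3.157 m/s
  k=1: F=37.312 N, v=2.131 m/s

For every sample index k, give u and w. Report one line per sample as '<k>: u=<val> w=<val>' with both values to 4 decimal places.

0: u=-7.9368 w=15.8984
1: u=17.4823 w=-12.1081

k=0: b·v=3.18×3.157=10.0393; √(2b)=2.5219; u=(10.0393+(-30.055))/2.5219=-7.9368, w=(10.0393−(-30.055))/2.5219=15.8984
k=1: b·v=3.18×2.131=6.7766; √(2b)=2.5219; u=(6.7766+37.312)/2.5219=17.4823, w=(6.7766−37.312)/2.5219=-12.1081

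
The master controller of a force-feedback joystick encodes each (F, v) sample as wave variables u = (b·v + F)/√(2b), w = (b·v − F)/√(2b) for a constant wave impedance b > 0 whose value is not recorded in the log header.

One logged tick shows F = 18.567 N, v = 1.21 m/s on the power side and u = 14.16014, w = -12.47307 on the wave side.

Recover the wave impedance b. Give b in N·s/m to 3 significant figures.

b = 0.972 N·s/m

u + w = 1.68707;  u + w = √(2b)·v, so √(2b) = 1.68707/1.21 = 1.39427.
b = (√(2b))²/2 = 1.94400/2 = 0.97200.
(Check via u − w = 2F/√(2b): u − w = 26.63321, 2F/√(2b) = 26.63324.)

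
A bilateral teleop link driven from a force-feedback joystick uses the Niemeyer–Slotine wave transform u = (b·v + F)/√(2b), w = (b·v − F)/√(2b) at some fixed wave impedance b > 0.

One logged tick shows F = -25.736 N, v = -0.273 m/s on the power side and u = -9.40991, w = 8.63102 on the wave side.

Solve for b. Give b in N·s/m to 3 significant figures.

b = 4.07 N·s/m

u + w = -0.7789;  u + w = √(2b)·v, so √(2b) = -0.7789/(-0.273) = 2.8531.
b = (√(2b))²/2 = 8.1400/2 = 4.0700.
(Check via u − w = 2F/√(2b): u − w = -18.0409, 2F/√(2b) = -18.0409.)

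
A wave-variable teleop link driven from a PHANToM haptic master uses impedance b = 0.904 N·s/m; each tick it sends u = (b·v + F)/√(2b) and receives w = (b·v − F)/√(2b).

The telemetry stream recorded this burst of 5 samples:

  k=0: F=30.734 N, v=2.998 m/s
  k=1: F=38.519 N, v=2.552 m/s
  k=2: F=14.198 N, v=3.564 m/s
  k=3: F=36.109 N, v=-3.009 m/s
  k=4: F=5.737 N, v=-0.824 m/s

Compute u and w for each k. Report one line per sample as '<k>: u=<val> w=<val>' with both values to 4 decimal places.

k=0: b·v=0.904×2.998=2.7102; √(2b)=1.3446; u=(2.7102+30.734)/1.3446=24.8726, w=(2.7102−30.734)/1.3446=-20.8415
k=1: b·v=0.904×2.552=2.3070; √(2b)=1.3446; u=(2.3070+38.519)/1.3446=30.3625, w=(2.3070−38.519)/1.3446=-26.9310
k=2: b·v=0.904×3.564=3.2219; √(2b)=1.3446; u=(3.2219+14.198)/1.3446=12.9552, w=(3.2219−14.198)/1.3446=-8.1630
k=3: b·v=0.904×(-3.009)=-2.7201; √(2b)=1.3446; u=(-2.7201+36.109)/1.3446=24.8315, w=(-2.7201−36.109)/1.3446=-28.8774
k=4: b·v=0.904×(-0.824)=-0.7449; √(2b)=1.3446; u=(-0.7449+5.737)/1.3446=3.7127, w=(-0.7449−5.737)/1.3446=-4.8206

0: u=24.8726 w=-20.8415
1: u=30.3625 w=-26.9310
2: u=12.9552 w=-8.1630
3: u=24.8315 w=-28.8774
4: u=3.7127 w=-4.8206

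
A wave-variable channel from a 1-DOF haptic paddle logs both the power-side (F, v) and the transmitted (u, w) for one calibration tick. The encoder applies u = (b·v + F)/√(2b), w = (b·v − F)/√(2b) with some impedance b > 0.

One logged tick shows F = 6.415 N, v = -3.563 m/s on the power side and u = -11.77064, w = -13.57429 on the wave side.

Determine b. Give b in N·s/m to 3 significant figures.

b = 25.3 N·s/m

u + w = -25.3449;  u + w = √(2b)·v, so √(2b) = -25.3449/(-3.563) = 7.1134.
b = (√(2b))²/2 = 50.6000/2 = 25.3000.
(Check via u − w = 2F/√(2b): u − w = 1.8036, 2F/√(2b) = 1.8036.)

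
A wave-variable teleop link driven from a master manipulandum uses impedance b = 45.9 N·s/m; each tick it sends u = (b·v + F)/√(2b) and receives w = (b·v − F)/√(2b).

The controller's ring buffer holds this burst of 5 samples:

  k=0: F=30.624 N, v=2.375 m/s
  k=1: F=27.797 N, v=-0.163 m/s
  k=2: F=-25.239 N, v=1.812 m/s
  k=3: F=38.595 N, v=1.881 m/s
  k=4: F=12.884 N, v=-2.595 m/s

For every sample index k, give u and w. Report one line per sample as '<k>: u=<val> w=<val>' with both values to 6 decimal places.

k=0: b·v=45.9×2.375=109.012500; √(2b)=9.581232; u=(109.012500+30.624)/9.581232=14.573961, w=(109.012500−30.624)/9.581232=8.181464
k=1: b·v=45.9×(-0.163)=-7.481700; √(2b)=9.581232; u=(-7.481700+27.797)/9.581232=2.120322, w=(-7.481700−27.797)/9.581232=-3.682063
k=2: b·v=45.9×1.812=83.170800; √(2b)=9.581232; u=(83.170800+(-25.239))/9.581232=6.046383, w=(83.170800−(-25.239))/9.581232=11.314808
k=3: b·v=45.9×1.881=86.337900; √(2b)=9.581232; u=(86.337900+38.595)/9.581232=13.039336, w=(86.337900−38.595)/9.581232=4.982961
k=4: b·v=45.9×(-2.595)=-119.110500; √(2b)=9.581232; u=(-119.110500+12.884)/9.581232=-11.086936, w=(-119.110500−12.884)/9.581232=-13.776360

0: u=14.573961 w=8.181464
1: u=2.120322 w=-3.682063
2: u=6.046383 w=11.314808
3: u=13.039336 w=4.982961
4: u=-11.086936 w=-13.776360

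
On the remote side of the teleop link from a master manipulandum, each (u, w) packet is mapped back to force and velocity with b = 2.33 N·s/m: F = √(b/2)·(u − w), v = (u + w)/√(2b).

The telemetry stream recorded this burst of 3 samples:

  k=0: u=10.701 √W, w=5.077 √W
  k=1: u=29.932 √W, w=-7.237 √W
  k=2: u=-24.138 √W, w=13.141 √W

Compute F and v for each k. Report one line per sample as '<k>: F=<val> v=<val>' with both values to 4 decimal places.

0: F=6.0703 v=7.3090
1: F=40.1184 v=10.5133
2: F=-40.2372 v=-5.0943

k=0: u−w=5.6240, u+w=15.7780; √(b/2)=1.0794, √(2b)=2.1587; F=1.0794×5.624=6.0703, v=15.7780/2.1587=7.3090
k=1: u−w=37.1690, u+w=22.6950; √(b/2)=1.0794, √(2b)=2.1587; F=1.0794×37.169=40.1184, v=22.6950/2.1587=10.5133
k=2: u−w=-37.2790, u+w=-10.9970; √(b/2)=1.0794, √(2b)=2.1587; F=1.0794×(-37.279)=-40.2372, v=-10.9970/2.1587=-5.0943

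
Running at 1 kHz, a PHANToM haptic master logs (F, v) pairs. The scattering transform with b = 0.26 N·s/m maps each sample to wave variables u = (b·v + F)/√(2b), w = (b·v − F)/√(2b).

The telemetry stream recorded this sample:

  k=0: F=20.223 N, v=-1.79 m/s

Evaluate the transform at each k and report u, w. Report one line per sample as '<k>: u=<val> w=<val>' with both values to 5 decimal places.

k=0: b·v=0.26×(-1.79)=-0.46540; √(2b)=0.72111; u=(-0.46540+20.223)/0.72111=27.39886, w=(-0.46540−20.223)/0.72111=-28.68965

0: u=27.39886 w=-28.68965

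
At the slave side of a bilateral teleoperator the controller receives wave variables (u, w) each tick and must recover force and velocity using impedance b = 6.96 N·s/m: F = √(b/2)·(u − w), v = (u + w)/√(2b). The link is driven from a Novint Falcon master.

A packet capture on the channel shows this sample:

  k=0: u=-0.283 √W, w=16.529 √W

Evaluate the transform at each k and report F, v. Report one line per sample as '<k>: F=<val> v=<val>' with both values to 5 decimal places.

0: F=-31.36238 v=4.35439

k=0: u−w=-16.81200, u+w=16.24600; √(b/2)=1.86548, √(2b)=3.73095; F=1.86548×(-16.812)=-31.36238, v=16.24600/3.73095=4.35439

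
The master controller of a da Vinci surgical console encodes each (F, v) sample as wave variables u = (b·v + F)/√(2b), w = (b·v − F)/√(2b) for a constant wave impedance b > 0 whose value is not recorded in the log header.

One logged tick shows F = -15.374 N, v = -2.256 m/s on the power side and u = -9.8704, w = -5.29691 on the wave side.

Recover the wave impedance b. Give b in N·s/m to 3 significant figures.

b = 22.6 N·s/m

u + w = -15.1673;  u + w = √(2b)·v, so √(2b) = -15.1673/(-2.256) = 6.7231.
b = (√(2b))²/2 = 45.2001/2 = 22.6000.
(Check via u − w = 2F/√(2b): u − w = -4.5735, 2F/√(2b) = -4.5735.)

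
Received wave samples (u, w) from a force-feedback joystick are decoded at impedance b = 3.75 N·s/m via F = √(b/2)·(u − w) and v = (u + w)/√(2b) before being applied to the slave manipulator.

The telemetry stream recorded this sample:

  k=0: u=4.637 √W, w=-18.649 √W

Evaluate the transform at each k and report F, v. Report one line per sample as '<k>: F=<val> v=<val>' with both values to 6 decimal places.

0: F=31.885669 v=-5.116459

k=0: u−w=23.286000, u+w=-14.012000; √(b/2)=1.369306, √(2b)=2.738613; F=1.369306×23.286=31.885669, v=-14.012000/2.738613=-5.116459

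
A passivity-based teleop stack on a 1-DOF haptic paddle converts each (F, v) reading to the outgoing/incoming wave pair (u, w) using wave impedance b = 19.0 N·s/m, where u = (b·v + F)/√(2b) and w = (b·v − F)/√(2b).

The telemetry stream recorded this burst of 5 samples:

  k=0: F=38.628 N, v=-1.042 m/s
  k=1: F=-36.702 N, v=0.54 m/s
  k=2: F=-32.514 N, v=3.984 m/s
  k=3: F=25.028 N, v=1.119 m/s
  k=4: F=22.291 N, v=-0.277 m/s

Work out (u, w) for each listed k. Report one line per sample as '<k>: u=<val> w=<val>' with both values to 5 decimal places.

0: u=3.05463 w=-9.47795
1: u=-4.28946 w=7.61824
2: u=7.00505 w=17.55398
3: u=7.50907 w=-0.61109
4: u=2.76231 w=-4.46985

k=0: b·v=19.0×(-1.042)=-19.79800; √(2b)=6.16441; u=(-19.79800+38.628)/6.16441=3.05463, w=(-19.79800−38.628)/6.16441=-9.47795
k=1: b·v=19.0×0.54=10.26000; √(2b)=6.16441; u=(10.26000+(-36.702))/6.16441=-4.28946, w=(10.26000−(-36.702))/6.16441=7.61824
k=2: b·v=19.0×3.984=75.69600; √(2b)=6.16441; u=(75.69600+(-32.514))/6.16441=7.00505, w=(75.69600−(-32.514))/6.16441=17.55398
k=3: b·v=19.0×1.119=21.26100; √(2b)=6.16441; u=(21.26100+25.028)/6.16441=7.50907, w=(21.26100−25.028)/6.16441=-0.61109
k=4: b·v=19.0×(-0.277)=-5.26300; √(2b)=6.16441; u=(-5.26300+22.291)/6.16441=2.76231, w=(-5.26300−22.291)/6.16441=-4.46985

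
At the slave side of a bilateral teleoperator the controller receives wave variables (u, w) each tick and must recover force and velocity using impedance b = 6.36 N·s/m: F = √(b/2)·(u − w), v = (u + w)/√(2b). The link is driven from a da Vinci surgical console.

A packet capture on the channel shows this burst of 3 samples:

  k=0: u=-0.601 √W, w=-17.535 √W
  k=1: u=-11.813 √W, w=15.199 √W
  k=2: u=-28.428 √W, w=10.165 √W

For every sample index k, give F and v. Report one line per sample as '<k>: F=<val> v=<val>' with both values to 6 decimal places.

k=0: u−w=16.934000, u+w=-18.136000; √(b/2)=1.783255, √(2b)=3.566511; F=1.783255×16.934=30.197648, v=-18.136000/3.566511=-5.085082
k=1: u−w=-27.012000, u+w=3.386000; √(b/2)=1.783255, √(2b)=3.566511; F=1.783255×(-27.012)=-48.169296, v=3.386000/3.566511=0.949387
k=2: u−w=-38.593000, u+w=-18.263000; √(b/2)=1.783255, √(2b)=3.566511; F=1.783255×(-38.593)=-68.821178, v=-18.263000/3.566511=-5.120691

0: F=30.197648 v=-5.085082
1: F=-48.169296 v=0.949387
2: F=-68.821178 v=-5.120691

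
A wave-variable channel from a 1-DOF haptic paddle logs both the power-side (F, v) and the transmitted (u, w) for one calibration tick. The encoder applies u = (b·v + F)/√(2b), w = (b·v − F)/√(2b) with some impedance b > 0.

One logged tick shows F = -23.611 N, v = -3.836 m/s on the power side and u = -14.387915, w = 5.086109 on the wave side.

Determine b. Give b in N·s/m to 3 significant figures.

u + w = -9.301806;  u + w = √(2b)·v, so √(2b) = -9.301806/(-3.836) = 2.424871.
b = (√(2b))²/2 = 5.880000/2 = 2.940000.
(Check via u − w = 2F/√(2b): u − w = -19.474024, 2F/√(2b) = -19.474024.)

b = 2.94 N·s/m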